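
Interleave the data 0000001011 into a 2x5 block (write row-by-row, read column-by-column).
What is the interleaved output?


Matrix:
  00000
  01011
Read columns: 0001000101

0001000101


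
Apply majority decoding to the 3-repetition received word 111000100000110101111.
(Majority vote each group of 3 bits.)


Groups: 111, 000, 100, 000, 110, 101, 111
Majority votes: 1000111

1000111


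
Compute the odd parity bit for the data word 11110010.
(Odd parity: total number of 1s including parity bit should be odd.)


Number of 1s in data: 5
Parity bit: 0

0


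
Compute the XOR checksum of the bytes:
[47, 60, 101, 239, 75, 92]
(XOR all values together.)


XOR chain: 47 ^ 60 ^ 101 ^ 239 ^ 75 ^ 92 = 142

142


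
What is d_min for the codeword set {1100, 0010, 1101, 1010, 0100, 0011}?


Comparing all pairs, minimum distance: 1
Can detect 0 errors, correct 0 errors

1


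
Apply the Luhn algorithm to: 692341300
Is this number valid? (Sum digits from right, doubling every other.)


Luhn sum = 32
32 mod 10 = 2

Invalid (Luhn sum mod 10 = 2)


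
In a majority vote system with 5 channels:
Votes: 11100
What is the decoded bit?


Ones: 3 out of 5
Threshold: 3

1 (3/5 voted 1)


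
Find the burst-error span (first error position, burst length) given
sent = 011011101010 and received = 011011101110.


XOR: 000000000100

Burst at position 9, length 1


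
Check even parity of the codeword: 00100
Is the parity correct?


Number of 1s: 1

No, parity error (1 ones)


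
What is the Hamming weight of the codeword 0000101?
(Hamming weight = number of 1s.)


Counting 1s in 0000101

2


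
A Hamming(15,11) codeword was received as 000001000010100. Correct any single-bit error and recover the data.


Syndrome = 0: no error detected

Data: 00100010100 (no errors)


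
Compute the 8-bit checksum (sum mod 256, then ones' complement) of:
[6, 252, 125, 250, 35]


Sum = 668 mod 256 = 156
Complement = 99

99


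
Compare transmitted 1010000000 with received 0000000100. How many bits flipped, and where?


XOR: 1010000100

3 error(s) at position(s): 0, 2, 7


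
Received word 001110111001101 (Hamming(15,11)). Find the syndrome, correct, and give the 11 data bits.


Syndrome = 10: error at position 10

Data: 11011101101 (corrected bit 10)


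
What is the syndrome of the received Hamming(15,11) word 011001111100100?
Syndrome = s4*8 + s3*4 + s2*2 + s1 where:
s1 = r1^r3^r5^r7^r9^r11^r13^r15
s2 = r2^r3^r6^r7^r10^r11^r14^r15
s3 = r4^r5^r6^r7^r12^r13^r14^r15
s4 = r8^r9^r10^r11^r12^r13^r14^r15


s1=0, s2=1, s3=1, s4=0

Syndrome = 6 (error at position 6)


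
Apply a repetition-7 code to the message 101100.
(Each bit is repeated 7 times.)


Each bit -> 7 copies

111111100000001111111111111100000000000000


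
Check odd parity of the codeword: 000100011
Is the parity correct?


Number of 1s: 3

Yes, parity is correct (3 ones)


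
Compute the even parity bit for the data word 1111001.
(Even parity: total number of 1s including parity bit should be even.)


Number of 1s in data: 5
Parity bit: 1

1


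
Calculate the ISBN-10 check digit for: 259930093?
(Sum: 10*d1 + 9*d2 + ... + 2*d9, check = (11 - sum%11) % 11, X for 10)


Weighted sum: 251
251 mod 11 = 9

Check digit: 2


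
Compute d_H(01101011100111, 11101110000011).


XOR: 10000101100100
Count of 1s: 5

5


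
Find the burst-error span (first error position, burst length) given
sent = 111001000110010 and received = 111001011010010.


XOR: 000000011100000

Burst at position 7, length 3


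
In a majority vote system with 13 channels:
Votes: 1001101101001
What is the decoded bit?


Ones: 7 out of 13
Threshold: 7

1 (7/13 voted 1)


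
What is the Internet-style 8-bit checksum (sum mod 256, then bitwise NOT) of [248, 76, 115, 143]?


Sum = 582 mod 256 = 70
Complement = 185

185


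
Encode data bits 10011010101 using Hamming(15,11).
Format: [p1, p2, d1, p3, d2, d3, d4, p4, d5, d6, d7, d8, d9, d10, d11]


Parity bits: p1=0, p2=0, p3=1, p4=0

001100101010101


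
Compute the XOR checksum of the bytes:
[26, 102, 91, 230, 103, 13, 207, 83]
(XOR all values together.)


XOR chain: 26 ^ 102 ^ 91 ^ 230 ^ 103 ^ 13 ^ 207 ^ 83 = 55

55


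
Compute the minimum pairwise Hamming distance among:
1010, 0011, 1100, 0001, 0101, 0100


Comparing all pairs, minimum distance: 1
Can detect 0 errors, correct 0 errors

1


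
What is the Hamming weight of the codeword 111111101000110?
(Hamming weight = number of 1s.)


Counting 1s in 111111101000110

10


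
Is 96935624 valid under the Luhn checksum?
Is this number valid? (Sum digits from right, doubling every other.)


Luhn sum = 42
42 mod 10 = 2

Invalid (Luhn sum mod 10 = 2)


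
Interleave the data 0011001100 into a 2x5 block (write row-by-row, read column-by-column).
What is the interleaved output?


Matrix:
  00110
  01100
Read columns: 0001111000

0001111000


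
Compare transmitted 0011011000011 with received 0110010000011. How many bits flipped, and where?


XOR: 0101001000000

3 error(s) at position(s): 1, 3, 6


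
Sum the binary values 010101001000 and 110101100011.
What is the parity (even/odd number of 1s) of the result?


010101001000 = 1352
110101100011 = 3427
Sum = 4779 = 1001010101011
1s count = 7

odd parity (7 ones in 1001010101011)


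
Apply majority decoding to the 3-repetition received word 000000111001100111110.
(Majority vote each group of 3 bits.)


Groups: 000, 000, 111, 001, 100, 111, 110
Majority votes: 0010011

0010011


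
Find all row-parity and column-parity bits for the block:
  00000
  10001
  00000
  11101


Row parities: 0000
Column parities: 01100

Row P: 0000, Col P: 01100, Corner: 0


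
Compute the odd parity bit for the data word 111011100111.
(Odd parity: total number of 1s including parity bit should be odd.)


Number of 1s in data: 9
Parity bit: 0

0


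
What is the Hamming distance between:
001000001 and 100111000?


XOR: 101111001
Count of 1s: 6

6


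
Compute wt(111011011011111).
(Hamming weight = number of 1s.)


Counting 1s in 111011011011111

12


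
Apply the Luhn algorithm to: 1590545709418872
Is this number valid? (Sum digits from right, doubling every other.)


Luhn sum = 69
69 mod 10 = 9

Invalid (Luhn sum mod 10 = 9)


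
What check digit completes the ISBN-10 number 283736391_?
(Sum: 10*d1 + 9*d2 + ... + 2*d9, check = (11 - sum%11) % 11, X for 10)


Weighted sum: 254
254 mod 11 = 1

Check digit: X


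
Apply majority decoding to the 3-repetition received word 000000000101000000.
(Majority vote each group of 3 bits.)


Groups: 000, 000, 000, 101, 000, 000
Majority votes: 000100

000100


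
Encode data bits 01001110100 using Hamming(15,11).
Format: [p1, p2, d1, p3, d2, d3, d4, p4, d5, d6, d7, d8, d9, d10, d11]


Parity bits: p1=0, p2=0, p3=0, p4=0

000010001110100


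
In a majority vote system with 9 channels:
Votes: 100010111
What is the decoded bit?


Ones: 5 out of 9
Threshold: 5

1 (5/9 voted 1)


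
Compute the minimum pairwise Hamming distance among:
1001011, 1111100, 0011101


Comparing all pairs, minimum distance: 3
Can detect 2 errors, correct 1 errors

3


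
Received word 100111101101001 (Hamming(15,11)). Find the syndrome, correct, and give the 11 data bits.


Syndrome = 1: error at position 1

Data: 01111101001 (corrected bit 1)


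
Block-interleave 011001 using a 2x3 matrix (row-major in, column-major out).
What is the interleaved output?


Matrix:
  011
  001
Read columns: 001011

001011


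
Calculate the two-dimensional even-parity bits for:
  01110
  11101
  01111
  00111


Row parities: 1001
Column parities: 11011

Row P: 1001, Col P: 11011, Corner: 0


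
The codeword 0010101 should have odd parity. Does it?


Number of 1s: 3

Yes, parity is correct (3 ones)


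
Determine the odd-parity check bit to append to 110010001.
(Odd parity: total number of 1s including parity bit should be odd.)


Number of 1s in data: 4
Parity bit: 1

1


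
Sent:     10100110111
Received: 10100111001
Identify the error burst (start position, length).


XOR: 00000001110

Burst at position 7, length 3


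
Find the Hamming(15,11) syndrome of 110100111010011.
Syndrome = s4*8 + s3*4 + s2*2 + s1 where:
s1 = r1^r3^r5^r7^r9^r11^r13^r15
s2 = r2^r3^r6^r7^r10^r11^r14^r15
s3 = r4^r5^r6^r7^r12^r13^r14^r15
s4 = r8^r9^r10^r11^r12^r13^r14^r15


s1=1, s2=1, s3=0, s4=1

Syndrome = 11 (error at position 11)


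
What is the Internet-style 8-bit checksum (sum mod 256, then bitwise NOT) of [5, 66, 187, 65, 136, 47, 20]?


Sum = 526 mod 256 = 14
Complement = 241

241


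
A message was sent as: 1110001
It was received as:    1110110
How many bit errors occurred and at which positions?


XOR: 0000111

3 error(s) at position(s): 4, 5, 6


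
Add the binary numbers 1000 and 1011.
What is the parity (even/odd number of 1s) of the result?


1000 = 8
1011 = 11
Sum = 19 = 10011
1s count = 3

odd parity (3 ones in 10011)


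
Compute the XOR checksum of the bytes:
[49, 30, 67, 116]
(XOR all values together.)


XOR chain: 49 ^ 30 ^ 67 ^ 116 = 24

24


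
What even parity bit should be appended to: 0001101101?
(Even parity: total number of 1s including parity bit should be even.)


Number of 1s in data: 5
Parity bit: 1

1


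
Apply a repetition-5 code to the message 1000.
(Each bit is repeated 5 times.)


Each bit -> 5 copies

11111000000000000000


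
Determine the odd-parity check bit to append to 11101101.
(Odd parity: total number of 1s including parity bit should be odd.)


Number of 1s in data: 6
Parity bit: 1

1


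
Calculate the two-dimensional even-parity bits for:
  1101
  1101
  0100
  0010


Row parities: 1111
Column parities: 0110

Row P: 1111, Col P: 0110, Corner: 0


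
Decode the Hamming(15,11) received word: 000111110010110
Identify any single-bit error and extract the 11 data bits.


Syndrome = 0: no error detected

Data: 01110010110 (no errors)


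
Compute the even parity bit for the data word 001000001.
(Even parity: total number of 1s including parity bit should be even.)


Number of 1s in data: 2
Parity bit: 0

0


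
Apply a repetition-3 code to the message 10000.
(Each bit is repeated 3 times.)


Each bit -> 3 copies

111000000000000


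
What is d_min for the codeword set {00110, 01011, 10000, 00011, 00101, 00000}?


Comparing all pairs, minimum distance: 1
Can detect 0 errors, correct 0 errors

1


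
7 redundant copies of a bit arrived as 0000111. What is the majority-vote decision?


Ones: 3 out of 7
Threshold: 4

0 (3/7 voted 1)


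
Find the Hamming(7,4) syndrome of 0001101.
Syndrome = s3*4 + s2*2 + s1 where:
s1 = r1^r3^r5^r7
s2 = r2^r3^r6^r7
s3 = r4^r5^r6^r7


s1=0, s2=1, s3=1

Syndrome = 6 (error at position 6)


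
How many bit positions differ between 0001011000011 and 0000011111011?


XOR: 0001000111000
Count of 1s: 4

4


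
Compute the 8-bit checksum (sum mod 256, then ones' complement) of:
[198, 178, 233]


Sum = 609 mod 256 = 97
Complement = 158

158


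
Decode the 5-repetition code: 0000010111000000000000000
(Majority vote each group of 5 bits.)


Groups: 00000, 10111, 00000, 00000, 00000
Majority votes: 01000

01000


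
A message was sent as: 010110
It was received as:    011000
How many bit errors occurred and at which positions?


XOR: 001110

3 error(s) at position(s): 2, 3, 4


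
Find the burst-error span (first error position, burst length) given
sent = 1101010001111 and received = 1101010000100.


XOR: 0000000001011

Burst at position 9, length 4


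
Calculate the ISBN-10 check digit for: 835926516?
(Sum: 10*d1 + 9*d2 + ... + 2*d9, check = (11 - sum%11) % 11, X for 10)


Weighted sum: 287
287 mod 11 = 1

Check digit: X


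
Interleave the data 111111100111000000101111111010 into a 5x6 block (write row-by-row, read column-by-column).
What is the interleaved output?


Matrix:
  111111
  100111
  000000
  101111
  111010
Read columns: 110111000110011110101101111010

110111000110011110101101111010


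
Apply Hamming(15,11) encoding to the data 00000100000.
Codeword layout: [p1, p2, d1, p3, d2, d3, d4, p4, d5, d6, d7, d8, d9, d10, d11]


Parity bits: p1=0, p2=1, p3=0, p4=1

010000010100000


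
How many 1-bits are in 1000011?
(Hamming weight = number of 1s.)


Counting 1s in 1000011

3


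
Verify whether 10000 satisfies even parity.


Number of 1s: 1

No, parity error (1 ones)


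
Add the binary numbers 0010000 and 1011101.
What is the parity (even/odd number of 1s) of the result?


0010000 = 16
1011101 = 93
Sum = 109 = 1101101
1s count = 5

odd parity (5 ones in 1101101)


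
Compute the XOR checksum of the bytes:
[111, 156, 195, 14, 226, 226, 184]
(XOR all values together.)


XOR chain: 111 ^ 156 ^ 195 ^ 14 ^ 226 ^ 226 ^ 184 = 134

134


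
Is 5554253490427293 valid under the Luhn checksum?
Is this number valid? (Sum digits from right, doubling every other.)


Luhn sum = 68
68 mod 10 = 8

Invalid (Luhn sum mod 10 = 8)


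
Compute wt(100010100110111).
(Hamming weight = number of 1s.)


Counting 1s in 100010100110111

8


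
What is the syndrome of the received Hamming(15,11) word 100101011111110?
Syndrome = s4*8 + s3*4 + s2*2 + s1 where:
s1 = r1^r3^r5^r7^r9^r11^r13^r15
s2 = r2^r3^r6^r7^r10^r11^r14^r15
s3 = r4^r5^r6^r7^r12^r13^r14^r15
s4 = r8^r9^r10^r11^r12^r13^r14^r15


s1=0, s2=0, s3=1, s4=1

Syndrome = 12 (error at position 12)


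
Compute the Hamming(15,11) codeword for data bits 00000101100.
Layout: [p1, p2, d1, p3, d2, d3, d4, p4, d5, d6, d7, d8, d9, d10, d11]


Parity bits: p1=1, p2=1, p3=0, p4=1

110000010101100


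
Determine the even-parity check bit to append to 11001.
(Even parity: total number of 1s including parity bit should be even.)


Number of 1s in data: 3
Parity bit: 1

1


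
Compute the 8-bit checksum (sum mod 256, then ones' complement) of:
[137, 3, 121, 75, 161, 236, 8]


Sum = 741 mod 256 = 229
Complement = 26

26


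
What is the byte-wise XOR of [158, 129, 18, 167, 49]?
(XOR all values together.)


XOR chain: 158 ^ 129 ^ 18 ^ 167 ^ 49 = 155

155


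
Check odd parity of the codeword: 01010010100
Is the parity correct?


Number of 1s: 4

No, parity error (4 ones)


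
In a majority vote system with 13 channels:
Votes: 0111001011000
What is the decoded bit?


Ones: 6 out of 13
Threshold: 7

0 (6/13 voted 1)


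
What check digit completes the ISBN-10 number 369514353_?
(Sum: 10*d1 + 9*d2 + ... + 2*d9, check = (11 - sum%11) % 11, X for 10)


Weighted sum: 250
250 mod 11 = 8

Check digit: 3


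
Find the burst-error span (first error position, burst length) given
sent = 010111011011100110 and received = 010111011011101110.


XOR: 000000000000001000

Burst at position 14, length 1


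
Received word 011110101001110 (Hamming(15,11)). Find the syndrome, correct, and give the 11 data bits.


Syndrome = 1: error at position 1

Data: 11011001110 (corrected bit 1)


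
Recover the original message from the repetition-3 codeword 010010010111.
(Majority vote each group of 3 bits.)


Groups: 010, 010, 010, 111
Majority votes: 0001

0001


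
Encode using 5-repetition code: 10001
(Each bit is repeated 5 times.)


Each bit -> 5 copies

1111100000000000000011111


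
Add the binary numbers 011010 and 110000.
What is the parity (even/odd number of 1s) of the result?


011010 = 26
110000 = 48
Sum = 74 = 1001010
1s count = 3

odd parity (3 ones in 1001010)


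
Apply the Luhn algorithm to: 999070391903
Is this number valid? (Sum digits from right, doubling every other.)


Luhn sum = 61
61 mod 10 = 1

Invalid (Luhn sum mod 10 = 1)


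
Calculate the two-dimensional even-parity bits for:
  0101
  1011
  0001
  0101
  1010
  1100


Row parities: 011000
Column parities: 1100

Row P: 011000, Col P: 1100, Corner: 0


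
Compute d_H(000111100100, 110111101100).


XOR: 110000001000
Count of 1s: 3

3


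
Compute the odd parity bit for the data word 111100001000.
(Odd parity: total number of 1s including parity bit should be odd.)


Number of 1s in data: 5
Parity bit: 0

0


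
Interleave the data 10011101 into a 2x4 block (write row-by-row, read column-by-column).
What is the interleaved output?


Matrix:
  1001
  1101
Read columns: 11010011

11010011


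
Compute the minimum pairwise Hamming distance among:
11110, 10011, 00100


Comparing all pairs, minimum distance: 3
Can detect 2 errors, correct 1 errors

3


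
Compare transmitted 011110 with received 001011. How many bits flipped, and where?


XOR: 010101

3 error(s) at position(s): 1, 3, 5


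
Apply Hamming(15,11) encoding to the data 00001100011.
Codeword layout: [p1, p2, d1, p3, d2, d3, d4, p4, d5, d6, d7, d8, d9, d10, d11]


Parity bits: p1=0, p2=1, p3=0, p4=0

010000001100011


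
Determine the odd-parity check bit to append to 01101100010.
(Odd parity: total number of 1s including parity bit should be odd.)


Number of 1s in data: 5
Parity bit: 0

0


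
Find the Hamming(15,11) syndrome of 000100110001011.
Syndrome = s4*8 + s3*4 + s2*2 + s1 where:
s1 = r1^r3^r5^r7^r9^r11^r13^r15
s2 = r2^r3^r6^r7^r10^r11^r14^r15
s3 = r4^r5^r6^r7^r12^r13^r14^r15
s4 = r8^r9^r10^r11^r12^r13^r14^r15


s1=0, s2=1, s3=1, s4=0

Syndrome = 6 (error at position 6)


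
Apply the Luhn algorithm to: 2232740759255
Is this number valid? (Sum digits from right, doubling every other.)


Luhn sum = 55
55 mod 10 = 5

Invalid (Luhn sum mod 10 = 5)


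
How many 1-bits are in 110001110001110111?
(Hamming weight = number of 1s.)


Counting 1s in 110001110001110111

11


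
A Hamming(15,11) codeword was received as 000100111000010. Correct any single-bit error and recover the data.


Syndrome = 12: error at position 12

Data: 00011001010 (corrected bit 12)


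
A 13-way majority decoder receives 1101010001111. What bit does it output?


Ones: 8 out of 13
Threshold: 7

1 (8/13 voted 1)


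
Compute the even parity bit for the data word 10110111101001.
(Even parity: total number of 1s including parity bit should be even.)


Number of 1s in data: 9
Parity bit: 1

1


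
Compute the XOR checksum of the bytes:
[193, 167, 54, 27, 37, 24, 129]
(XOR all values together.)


XOR chain: 193 ^ 167 ^ 54 ^ 27 ^ 37 ^ 24 ^ 129 = 247

247


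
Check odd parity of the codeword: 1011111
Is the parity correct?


Number of 1s: 6

No, parity error (6 ones)


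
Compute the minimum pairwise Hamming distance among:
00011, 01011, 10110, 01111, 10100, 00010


Comparing all pairs, minimum distance: 1
Can detect 0 errors, correct 0 errors

1


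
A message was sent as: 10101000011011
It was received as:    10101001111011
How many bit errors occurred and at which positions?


XOR: 00000001100000

2 error(s) at position(s): 7, 8


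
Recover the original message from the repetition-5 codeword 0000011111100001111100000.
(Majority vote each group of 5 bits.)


Groups: 00000, 11111, 10000, 11111, 00000
Majority votes: 01010

01010


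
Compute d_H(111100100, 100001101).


XOR: 011101001
Count of 1s: 5

5


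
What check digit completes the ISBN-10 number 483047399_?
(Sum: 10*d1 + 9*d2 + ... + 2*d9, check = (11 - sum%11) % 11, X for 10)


Weighted sum: 252
252 mod 11 = 10

Check digit: 1


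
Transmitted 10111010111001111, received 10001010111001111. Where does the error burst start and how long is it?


XOR: 00110000000000000

Burst at position 2, length 2


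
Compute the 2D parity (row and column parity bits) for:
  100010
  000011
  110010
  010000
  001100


Row parities: 00110
Column parities: 001111

Row P: 00110, Col P: 001111, Corner: 0


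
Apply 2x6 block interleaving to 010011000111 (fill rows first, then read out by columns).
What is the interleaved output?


Matrix:
  010011
  000111
Read columns: 001000011111

001000011111


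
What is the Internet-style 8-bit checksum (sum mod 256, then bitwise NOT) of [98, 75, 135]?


Sum = 308 mod 256 = 52
Complement = 203

203


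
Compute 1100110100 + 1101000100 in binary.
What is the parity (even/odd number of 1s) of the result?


1100110100 = 820
1101000100 = 836
Sum = 1656 = 11001111000
1s count = 6

even parity (6 ones in 11001111000)


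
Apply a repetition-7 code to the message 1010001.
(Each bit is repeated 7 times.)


Each bit -> 7 copies

1111111000000011111110000000000000000000001111111


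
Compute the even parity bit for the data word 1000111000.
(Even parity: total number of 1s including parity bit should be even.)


Number of 1s in data: 4
Parity bit: 0

0


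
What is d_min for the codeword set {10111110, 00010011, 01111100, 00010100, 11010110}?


Comparing all pairs, minimum distance: 3
Can detect 2 errors, correct 1 errors

3


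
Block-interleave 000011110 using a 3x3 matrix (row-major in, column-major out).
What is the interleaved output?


Matrix:
  000
  011
  110
Read columns: 001011010

001011010


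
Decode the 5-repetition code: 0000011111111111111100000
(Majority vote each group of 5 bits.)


Groups: 00000, 11111, 11111, 11111, 00000
Majority votes: 01110

01110


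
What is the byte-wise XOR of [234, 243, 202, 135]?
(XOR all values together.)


XOR chain: 234 ^ 243 ^ 202 ^ 135 = 84

84


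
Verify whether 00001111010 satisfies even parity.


Number of 1s: 5

No, parity error (5 ones)


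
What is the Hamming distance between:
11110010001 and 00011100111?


XOR: 11101110110
Count of 1s: 8

8


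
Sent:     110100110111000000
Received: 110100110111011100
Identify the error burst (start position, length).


XOR: 000000000000011100

Burst at position 13, length 3


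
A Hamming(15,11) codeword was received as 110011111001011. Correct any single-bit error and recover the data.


Syndrome = 11: error at position 11

Data: 01111011011 (corrected bit 11)


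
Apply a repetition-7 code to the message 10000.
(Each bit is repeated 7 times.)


Each bit -> 7 copies

11111110000000000000000000000000000


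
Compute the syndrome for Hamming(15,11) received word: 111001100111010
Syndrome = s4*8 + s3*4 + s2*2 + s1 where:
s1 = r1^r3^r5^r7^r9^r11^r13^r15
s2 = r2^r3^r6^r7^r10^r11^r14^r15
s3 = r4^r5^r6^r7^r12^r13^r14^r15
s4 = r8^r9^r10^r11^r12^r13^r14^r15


s1=0, s2=1, s3=0, s4=0

Syndrome = 2 (error at position 2)


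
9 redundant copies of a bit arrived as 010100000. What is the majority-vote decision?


Ones: 2 out of 9
Threshold: 5

0 (2/9 voted 1)


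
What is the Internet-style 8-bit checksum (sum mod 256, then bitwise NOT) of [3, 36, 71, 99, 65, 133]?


Sum = 407 mod 256 = 151
Complement = 104

104


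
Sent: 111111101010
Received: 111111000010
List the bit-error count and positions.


XOR: 000000101000

2 error(s) at position(s): 6, 8


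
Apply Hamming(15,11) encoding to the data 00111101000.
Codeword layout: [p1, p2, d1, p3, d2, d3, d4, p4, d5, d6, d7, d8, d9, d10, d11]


Parity bits: p1=0, p2=1, p3=1, p4=1

010101111101000


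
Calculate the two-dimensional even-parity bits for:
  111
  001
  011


Row parities: 110
Column parities: 101

Row P: 110, Col P: 101, Corner: 0


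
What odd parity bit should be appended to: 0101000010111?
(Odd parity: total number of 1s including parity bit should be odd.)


Number of 1s in data: 6
Parity bit: 1

1


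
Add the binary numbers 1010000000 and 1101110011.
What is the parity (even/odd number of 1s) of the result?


1010000000 = 640
1101110011 = 883
Sum = 1523 = 10111110011
1s count = 8

even parity (8 ones in 10111110011)


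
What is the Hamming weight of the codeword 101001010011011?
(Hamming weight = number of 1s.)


Counting 1s in 101001010011011

8


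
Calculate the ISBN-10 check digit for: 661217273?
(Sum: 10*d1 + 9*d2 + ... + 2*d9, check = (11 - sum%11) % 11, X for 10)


Weighted sum: 212
212 mod 11 = 3

Check digit: 8


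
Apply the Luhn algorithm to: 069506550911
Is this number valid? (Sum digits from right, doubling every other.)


Luhn sum = 44
44 mod 10 = 4

Invalid (Luhn sum mod 10 = 4)


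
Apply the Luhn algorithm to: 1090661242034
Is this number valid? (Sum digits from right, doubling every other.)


Luhn sum = 42
42 mod 10 = 2

Invalid (Luhn sum mod 10 = 2)


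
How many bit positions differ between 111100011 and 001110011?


XOR: 110010000
Count of 1s: 3

3


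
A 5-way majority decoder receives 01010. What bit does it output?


Ones: 2 out of 5
Threshold: 3

0 (2/5 voted 1)


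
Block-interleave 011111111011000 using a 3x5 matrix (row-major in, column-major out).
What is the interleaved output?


Matrix:
  01111
  11110
  11000
Read columns: 011111110110100

011111110110100


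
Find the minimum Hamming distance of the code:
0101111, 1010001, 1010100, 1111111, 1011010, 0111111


Comparing all pairs, minimum distance: 1
Can detect 0 errors, correct 0 errors

1


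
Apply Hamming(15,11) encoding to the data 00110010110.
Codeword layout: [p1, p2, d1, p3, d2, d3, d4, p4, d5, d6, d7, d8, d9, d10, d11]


Parity bits: p1=1, p2=0, p3=0, p4=1

100001110010110


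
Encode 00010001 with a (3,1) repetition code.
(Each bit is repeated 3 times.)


Each bit -> 3 copies

000000000111000000000111


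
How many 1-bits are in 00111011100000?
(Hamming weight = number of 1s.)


Counting 1s in 00111011100000

6


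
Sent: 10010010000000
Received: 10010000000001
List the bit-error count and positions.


XOR: 00000010000001

2 error(s) at position(s): 6, 13


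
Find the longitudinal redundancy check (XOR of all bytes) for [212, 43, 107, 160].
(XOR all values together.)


XOR chain: 212 ^ 43 ^ 107 ^ 160 = 52

52


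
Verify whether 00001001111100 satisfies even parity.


Number of 1s: 6

Yes, parity is correct (6 ones)


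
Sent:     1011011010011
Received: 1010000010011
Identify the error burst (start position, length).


XOR: 0001011000000

Burst at position 3, length 4


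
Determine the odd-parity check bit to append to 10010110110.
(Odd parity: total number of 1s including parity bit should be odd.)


Number of 1s in data: 6
Parity bit: 1

1


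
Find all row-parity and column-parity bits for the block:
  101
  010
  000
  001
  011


Row parities: 01010
Column parities: 101

Row P: 01010, Col P: 101, Corner: 0


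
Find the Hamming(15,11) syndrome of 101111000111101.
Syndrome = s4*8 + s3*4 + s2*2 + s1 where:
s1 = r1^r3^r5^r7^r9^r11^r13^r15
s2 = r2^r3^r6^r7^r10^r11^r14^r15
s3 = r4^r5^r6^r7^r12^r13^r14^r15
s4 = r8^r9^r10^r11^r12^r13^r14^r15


s1=0, s2=1, s3=0, s4=1

Syndrome = 10 (error at position 10)


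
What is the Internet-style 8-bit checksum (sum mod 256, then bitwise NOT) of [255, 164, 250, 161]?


Sum = 830 mod 256 = 62
Complement = 193

193


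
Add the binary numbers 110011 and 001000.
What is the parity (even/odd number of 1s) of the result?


110011 = 51
001000 = 8
Sum = 59 = 111011
1s count = 5

odd parity (5 ones in 111011)


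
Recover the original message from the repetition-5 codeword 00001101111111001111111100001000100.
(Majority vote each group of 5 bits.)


Groups: 00001, 10111, 11110, 01111, 11110, 00010, 00100
Majority votes: 0111100

0111100


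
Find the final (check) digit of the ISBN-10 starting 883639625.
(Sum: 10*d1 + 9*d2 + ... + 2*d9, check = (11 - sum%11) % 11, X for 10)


Weighted sum: 321
321 mod 11 = 2

Check digit: 9


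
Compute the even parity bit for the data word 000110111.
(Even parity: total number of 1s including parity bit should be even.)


Number of 1s in data: 5
Parity bit: 1

1


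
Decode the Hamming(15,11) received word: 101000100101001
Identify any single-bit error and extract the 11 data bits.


Syndrome = 12: error at position 12

Data: 10010100001 (corrected bit 12)


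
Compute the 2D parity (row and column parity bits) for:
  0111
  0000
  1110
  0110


Row parities: 1010
Column parities: 1111

Row P: 1010, Col P: 1111, Corner: 0


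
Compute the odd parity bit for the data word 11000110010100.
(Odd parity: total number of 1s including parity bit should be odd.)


Number of 1s in data: 6
Parity bit: 1

1


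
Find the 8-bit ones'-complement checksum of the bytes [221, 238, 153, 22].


Sum = 634 mod 256 = 122
Complement = 133

133


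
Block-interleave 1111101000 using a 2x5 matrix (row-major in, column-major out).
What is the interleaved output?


Matrix:
  11111
  01000
Read columns: 1011101010

1011101010


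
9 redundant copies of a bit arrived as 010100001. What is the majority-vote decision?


Ones: 3 out of 9
Threshold: 5

0 (3/9 voted 1)


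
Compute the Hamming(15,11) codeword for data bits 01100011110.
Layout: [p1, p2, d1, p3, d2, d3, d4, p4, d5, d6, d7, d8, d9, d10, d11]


Parity bits: p1=1, p2=1, p3=1, p4=0

110111000011110


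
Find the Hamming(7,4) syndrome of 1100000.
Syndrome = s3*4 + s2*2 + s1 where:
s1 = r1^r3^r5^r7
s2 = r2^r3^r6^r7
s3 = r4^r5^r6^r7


s1=1, s2=1, s3=0

Syndrome = 3 (error at position 3)


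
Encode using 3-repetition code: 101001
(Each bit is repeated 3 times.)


Each bit -> 3 copies

111000111000000111


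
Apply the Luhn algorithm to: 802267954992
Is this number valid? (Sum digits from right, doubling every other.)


Luhn sum = 65
65 mod 10 = 5

Invalid (Luhn sum mod 10 = 5)


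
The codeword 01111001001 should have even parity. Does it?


Number of 1s: 6

Yes, parity is correct (6 ones)


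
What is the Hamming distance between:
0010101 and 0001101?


XOR: 0011000
Count of 1s: 2

2


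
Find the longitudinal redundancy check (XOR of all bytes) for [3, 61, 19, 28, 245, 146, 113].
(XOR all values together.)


XOR chain: 3 ^ 61 ^ 19 ^ 28 ^ 245 ^ 146 ^ 113 = 39

39


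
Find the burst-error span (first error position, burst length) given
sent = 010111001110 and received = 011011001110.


XOR: 001100000000

Burst at position 2, length 2


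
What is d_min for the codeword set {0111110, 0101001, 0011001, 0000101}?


Comparing all pairs, minimum distance: 2
Can detect 1 errors, correct 0 errors

2


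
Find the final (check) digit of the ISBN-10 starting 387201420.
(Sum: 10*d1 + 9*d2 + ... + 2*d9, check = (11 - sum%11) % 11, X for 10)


Weighted sum: 199
199 mod 11 = 1

Check digit: X


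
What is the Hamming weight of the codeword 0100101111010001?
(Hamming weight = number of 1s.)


Counting 1s in 0100101111010001

8


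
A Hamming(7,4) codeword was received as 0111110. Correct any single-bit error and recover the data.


Syndrome = 6: error at position 6

Data: 1100 (corrected bit 6)


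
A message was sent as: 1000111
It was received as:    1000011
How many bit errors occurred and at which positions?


XOR: 0000100

1 error(s) at position(s): 4


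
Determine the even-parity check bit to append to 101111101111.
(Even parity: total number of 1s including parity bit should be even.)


Number of 1s in data: 10
Parity bit: 0

0


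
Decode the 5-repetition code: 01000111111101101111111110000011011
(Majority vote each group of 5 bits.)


Groups: 01000, 11111, 11011, 01111, 11111, 00000, 11011
Majority votes: 0111101

0111101


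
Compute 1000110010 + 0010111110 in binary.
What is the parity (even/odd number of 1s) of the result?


1000110010 = 562
0010111110 = 190
Sum = 752 = 1011110000
1s count = 5

odd parity (5 ones in 1011110000)


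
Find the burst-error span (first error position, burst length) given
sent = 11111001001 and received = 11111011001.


XOR: 00000010000

Burst at position 6, length 1


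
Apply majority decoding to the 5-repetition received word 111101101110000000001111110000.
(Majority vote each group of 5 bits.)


Groups: 11110, 11011, 10000, 00000, 11111, 10000
Majority votes: 110010

110010


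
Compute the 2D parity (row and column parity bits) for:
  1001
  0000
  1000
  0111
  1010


Row parities: 00110
Column parities: 1100

Row P: 00110, Col P: 1100, Corner: 0


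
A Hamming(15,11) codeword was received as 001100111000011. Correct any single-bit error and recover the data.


Syndrome = 0: no error detected

Data: 10011000011 (no errors)


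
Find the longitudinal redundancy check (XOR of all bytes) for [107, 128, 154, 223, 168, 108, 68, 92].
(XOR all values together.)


XOR chain: 107 ^ 128 ^ 154 ^ 223 ^ 168 ^ 108 ^ 68 ^ 92 = 114

114


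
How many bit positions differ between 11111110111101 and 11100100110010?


XOR: 00011010001111
Count of 1s: 7

7


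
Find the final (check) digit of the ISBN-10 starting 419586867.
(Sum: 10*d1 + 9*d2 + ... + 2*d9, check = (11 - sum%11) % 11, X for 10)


Weighted sum: 298
298 mod 11 = 1

Check digit: X


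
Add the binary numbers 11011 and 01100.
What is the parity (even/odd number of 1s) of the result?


11011 = 27
01100 = 12
Sum = 39 = 100111
1s count = 4

even parity (4 ones in 100111)


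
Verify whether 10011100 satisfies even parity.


Number of 1s: 4

Yes, parity is correct (4 ones)


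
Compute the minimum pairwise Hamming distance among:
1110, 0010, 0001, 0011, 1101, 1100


Comparing all pairs, minimum distance: 1
Can detect 0 errors, correct 0 errors

1


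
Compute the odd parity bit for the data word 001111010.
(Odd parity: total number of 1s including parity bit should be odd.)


Number of 1s in data: 5
Parity bit: 0

0


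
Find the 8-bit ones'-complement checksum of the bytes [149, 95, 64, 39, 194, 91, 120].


Sum = 752 mod 256 = 240
Complement = 15

15


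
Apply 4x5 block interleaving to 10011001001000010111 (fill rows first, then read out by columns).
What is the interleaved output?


Matrix:
  10011
  00100
  10000
  10111
Read columns: 10110000010110011001

10110000010110011001


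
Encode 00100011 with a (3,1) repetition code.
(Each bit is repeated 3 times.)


Each bit -> 3 copies

000000111000000000111111


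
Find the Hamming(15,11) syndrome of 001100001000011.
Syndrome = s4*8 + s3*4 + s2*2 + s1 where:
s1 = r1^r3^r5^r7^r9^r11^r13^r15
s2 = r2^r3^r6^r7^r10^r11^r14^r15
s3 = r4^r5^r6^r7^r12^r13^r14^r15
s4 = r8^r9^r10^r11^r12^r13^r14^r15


s1=1, s2=1, s3=1, s4=1

Syndrome = 15 (error at position 15)


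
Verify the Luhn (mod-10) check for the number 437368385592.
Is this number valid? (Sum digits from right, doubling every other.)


Luhn sum = 61
61 mod 10 = 1

Invalid (Luhn sum mod 10 = 1)


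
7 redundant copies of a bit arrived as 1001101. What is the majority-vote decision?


Ones: 4 out of 7
Threshold: 4

1 (4/7 voted 1)


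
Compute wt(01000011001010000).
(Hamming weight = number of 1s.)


Counting 1s in 01000011001010000

5


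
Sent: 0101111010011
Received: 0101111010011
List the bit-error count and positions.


XOR: 0000000000000

0 errors (received matches sent)


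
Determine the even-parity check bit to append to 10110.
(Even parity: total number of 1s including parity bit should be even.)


Number of 1s in data: 3
Parity bit: 1

1


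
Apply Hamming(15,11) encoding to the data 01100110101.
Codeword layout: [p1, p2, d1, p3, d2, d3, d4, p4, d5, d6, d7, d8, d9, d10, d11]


Parity bits: p1=0, p2=0, p3=0, p4=0

000011000110101


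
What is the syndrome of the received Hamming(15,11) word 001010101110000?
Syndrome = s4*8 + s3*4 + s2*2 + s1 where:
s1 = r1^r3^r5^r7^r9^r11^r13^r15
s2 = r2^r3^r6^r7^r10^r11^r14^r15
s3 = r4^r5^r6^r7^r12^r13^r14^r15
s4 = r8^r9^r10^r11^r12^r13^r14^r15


s1=1, s2=0, s3=0, s4=1

Syndrome = 9 (error at position 9)


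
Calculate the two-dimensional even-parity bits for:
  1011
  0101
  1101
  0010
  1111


Row parities: 10110
Column parities: 1110

Row P: 10110, Col P: 1110, Corner: 1


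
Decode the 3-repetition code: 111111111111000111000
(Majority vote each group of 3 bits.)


Groups: 111, 111, 111, 111, 000, 111, 000
Majority votes: 1111010

1111010


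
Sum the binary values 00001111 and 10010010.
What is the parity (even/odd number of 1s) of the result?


00001111 = 15
10010010 = 146
Sum = 161 = 10100001
1s count = 3

odd parity (3 ones in 10100001)


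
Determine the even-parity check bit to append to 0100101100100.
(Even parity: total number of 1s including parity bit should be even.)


Number of 1s in data: 5
Parity bit: 1

1


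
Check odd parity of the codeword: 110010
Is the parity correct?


Number of 1s: 3

Yes, parity is correct (3 ones)


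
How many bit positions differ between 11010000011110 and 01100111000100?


XOR: 10110111011010
Count of 1s: 9

9


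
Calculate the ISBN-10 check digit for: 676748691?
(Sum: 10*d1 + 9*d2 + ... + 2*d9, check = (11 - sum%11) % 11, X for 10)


Weighted sum: 337
337 mod 11 = 7

Check digit: 4


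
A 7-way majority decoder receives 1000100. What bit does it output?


Ones: 2 out of 7
Threshold: 4

0 (2/7 voted 1)


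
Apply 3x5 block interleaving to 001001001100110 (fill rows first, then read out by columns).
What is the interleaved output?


Matrix:
  00100
  10011
  00110
Read columns: 010000101011010

010000101011010


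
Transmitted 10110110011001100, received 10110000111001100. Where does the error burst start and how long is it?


XOR: 00000110100000000

Burst at position 5, length 4


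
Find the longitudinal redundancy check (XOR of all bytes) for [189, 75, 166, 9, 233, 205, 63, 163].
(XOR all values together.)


XOR chain: 189 ^ 75 ^ 166 ^ 9 ^ 233 ^ 205 ^ 63 ^ 163 = 225

225


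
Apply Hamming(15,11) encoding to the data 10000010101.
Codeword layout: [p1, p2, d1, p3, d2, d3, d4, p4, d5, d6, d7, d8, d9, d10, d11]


Parity bits: p1=0, p2=1, p3=0, p4=1

011000010010101


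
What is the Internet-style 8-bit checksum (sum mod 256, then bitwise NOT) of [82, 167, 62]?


Sum = 311 mod 256 = 55
Complement = 200

200


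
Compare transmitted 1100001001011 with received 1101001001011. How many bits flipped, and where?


XOR: 0001000000000

1 error(s) at position(s): 3


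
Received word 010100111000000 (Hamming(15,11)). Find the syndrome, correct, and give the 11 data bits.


Syndrome = 0: no error detected

Data: 00011000000 (no errors)


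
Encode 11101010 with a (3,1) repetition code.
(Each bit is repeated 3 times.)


Each bit -> 3 copies

111111111000111000111000


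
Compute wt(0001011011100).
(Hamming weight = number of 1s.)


Counting 1s in 0001011011100

6


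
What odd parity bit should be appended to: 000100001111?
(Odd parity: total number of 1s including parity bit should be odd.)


Number of 1s in data: 5
Parity bit: 0

0


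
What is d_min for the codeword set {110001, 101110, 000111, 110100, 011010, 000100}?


Comparing all pairs, minimum distance: 2
Can detect 1 errors, correct 0 errors

2


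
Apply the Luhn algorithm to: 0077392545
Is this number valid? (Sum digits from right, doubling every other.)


Luhn sum = 49
49 mod 10 = 9

Invalid (Luhn sum mod 10 = 9)


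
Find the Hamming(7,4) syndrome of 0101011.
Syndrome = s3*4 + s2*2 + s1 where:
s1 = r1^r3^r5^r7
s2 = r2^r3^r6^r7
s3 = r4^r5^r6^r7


s1=1, s2=1, s3=1

Syndrome = 7 (error at position 7)


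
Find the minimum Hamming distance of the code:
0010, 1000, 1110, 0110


Comparing all pairs, minimum distance: 1
Can detect 0 errors, correct 0 errors

1


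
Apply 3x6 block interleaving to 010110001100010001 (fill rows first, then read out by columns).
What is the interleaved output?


Matrix:
  010110
  001100
  010001
Read columns: 000101010110100001

000101010110100001
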